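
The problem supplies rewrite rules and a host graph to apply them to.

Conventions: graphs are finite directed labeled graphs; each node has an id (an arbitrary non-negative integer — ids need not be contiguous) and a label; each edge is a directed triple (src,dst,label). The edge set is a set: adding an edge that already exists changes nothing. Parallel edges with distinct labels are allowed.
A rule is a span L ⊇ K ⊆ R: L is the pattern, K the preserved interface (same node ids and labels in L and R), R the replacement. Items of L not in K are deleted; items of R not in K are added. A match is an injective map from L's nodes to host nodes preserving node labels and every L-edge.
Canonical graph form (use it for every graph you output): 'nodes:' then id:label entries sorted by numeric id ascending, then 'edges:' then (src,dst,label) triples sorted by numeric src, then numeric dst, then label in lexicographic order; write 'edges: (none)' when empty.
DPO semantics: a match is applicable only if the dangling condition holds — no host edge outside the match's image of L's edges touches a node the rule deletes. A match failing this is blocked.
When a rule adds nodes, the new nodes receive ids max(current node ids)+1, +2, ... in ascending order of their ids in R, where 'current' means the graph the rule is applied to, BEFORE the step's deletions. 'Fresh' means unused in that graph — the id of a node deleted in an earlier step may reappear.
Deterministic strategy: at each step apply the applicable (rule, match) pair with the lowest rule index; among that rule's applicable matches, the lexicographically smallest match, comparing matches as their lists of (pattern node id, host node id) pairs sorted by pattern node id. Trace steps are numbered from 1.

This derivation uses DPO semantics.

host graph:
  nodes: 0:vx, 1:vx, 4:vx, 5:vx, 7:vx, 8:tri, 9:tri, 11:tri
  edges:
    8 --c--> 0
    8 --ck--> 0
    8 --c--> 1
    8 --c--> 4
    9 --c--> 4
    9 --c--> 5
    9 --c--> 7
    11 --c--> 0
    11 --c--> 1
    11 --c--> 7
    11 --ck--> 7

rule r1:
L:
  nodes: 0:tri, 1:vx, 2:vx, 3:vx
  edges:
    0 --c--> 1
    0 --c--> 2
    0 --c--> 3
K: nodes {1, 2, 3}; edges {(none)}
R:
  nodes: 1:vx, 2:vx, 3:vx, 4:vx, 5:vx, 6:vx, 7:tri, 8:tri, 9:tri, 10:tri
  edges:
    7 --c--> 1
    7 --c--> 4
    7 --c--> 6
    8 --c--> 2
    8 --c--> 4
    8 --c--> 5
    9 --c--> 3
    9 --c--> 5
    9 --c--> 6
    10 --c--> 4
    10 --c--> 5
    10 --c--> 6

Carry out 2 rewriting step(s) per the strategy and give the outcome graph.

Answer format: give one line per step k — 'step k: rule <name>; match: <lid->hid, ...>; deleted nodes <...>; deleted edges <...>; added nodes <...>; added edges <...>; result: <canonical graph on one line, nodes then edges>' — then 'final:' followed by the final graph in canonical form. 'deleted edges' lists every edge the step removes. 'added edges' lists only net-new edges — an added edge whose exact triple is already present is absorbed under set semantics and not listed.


step 1: rule r1; match: 0->9, 1->4, 2->5, 3->7; deleted nodes 9; deleted edges (9,4,c); (9,5,c); (9,7,c); added nodes 12, 13, 14, 15, 16, 17, 18; added edges (15,4,c); (15,12,c); (15,14,c); (16,5,c); (16,12,c); (16,13,c); (17,7,c); (17,13,c); (17,14,c); (18,12,c); (18,13,c); (18,14,c); result: nodes: 0:vx, 1:vx, 4:vx, 5:vx, 7:vx, 8:tri, 11:tri, 12:vx, 13:vx, 14:vx, 15:tri, 16:tri, 17:tri, 18:tri edges: (8,0,c); (8,0,ck); (8,1,c); (8,4,c); (11,0,c); (11,1,c); (11,7,c); (11,7,ck); (15,4,c); (15,12,c); (15,14,c); (16,5,c); (16,12,c); (16,13,c); (17,7,c); (17,13,c); (17,14,c); (18,12,c); (18,13,c); (18,14,c)
step 2: rule r1; match: 0->15, 1->4, 2->12, 3->14; deleted nodes 15; deleted edges (15,4,c); (15,12,c); (15,14,c); added nodes 19, 20, 21, 22, 23, 24, 25; added edges (22,4,c); (22,19,c); (22,21,c); (23,12,c); (23,19,c); (23,20,c); (24,14,c); (24,20,c); (24,21,c); (25,19,c); (25,20,c); (25,21,c); result: nodes: 0:vx, 1:vx, 4:vx, 5:vx, 7:vx, 8:tri, 11:tri, 12:vx, 13:vx, 14:vx, 16:tri, 17:tri, 18:tri, 19:vx, 20:vx, 21:vx, 22:tri, 23:tri, 24:tri, 25:tri edges: (8,0,c); (8,0,ck); (8,1,c); (8,4,c); (11,0,c); (11,1,c); (11,7,c); (11,7,ck); (16,5,c); (16,12,c); (16,13,c); (17,7,c); (17,13,c); (17,14,c); (18,12,c); (18,13,c); (18,14,c); (22,4,c); (22,19,c); (22,21,c); (23,12,c); (23,19,c); (23,20,c); (24,14,c); (24,20,c); (24,21,c); (25,19,c); (25,20,c); (25,21,c)
final:
nodes: 0:vx, 1:vx, 4:vx, 5:vx, 7:vx, 8:tri, 11:tri, 12:vx, 13:vx, 14:vx, 16:tri, 17:tri, 18:tri, 19:vx, 20:vx, 21:vx, 22:tri, 23:tri, 24:tri, 25:tri
edges: (8,0,c); (8,0,ck); (8,1,c); (8,4,c); (11,0,c); (11,1,c); (11,7,c); (11,7,ck); (16,5,c); (16,12,c); (16,13,c); (17,7,c); (17,13,c); (17,14,c); (18,12,c); (18,13,c); (18,14,c); (22,4,c); (22,19,c); (22,21,c); (23,12,c); (23,19,c); (23,20,c); (24,14,c); (24,20,c); (24,21,c); (25,19,c); (25,20,c); (25,21,c)


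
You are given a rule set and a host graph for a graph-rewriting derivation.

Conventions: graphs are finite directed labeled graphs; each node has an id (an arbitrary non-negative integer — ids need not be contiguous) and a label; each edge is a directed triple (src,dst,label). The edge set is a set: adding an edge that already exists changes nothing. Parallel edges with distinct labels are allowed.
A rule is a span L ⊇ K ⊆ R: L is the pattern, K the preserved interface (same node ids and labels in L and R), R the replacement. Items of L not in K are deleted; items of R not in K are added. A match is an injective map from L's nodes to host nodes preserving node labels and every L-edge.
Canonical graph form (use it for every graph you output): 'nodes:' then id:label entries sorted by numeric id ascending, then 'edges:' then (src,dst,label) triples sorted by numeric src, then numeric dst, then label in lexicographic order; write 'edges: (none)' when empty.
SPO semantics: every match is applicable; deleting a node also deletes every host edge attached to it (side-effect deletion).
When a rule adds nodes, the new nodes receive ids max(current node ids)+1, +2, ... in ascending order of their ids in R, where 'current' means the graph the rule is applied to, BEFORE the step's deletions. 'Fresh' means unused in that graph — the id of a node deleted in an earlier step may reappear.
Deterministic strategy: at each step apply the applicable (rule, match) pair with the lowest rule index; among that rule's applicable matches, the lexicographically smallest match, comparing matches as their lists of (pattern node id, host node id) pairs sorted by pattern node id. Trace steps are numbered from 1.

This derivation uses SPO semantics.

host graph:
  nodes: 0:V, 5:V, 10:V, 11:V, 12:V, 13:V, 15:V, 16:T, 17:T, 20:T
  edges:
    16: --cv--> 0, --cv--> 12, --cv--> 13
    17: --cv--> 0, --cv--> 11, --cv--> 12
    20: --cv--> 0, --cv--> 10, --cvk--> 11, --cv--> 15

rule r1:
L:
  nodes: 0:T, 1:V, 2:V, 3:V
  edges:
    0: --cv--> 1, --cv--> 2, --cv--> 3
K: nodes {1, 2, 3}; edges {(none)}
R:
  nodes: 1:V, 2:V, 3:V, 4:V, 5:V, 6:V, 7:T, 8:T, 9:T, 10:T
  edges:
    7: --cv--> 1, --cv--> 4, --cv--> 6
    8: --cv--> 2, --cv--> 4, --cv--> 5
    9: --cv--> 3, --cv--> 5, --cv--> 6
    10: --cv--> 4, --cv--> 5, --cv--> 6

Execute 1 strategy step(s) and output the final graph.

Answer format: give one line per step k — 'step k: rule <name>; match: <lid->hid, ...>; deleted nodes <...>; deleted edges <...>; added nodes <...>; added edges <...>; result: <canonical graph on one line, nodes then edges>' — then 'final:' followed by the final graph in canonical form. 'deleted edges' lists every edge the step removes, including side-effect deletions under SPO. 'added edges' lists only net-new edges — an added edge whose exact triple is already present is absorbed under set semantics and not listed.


step 1: rule r1; match: 0->16, 1->0, 2->12, 3->13; deleted nodes 16; deleted edges (16,0,cv); (16,12,cv); (16,13,cv); added nodes 21, 22, 23, 24, 25, 26, 27; added edges (24,0,cv); (24,21,cv); (24,23,cv); (25,12,cv); (25,21,cv); (25,22,cv); (26,13,cv); (26,22,cv); (26,23,cv); (27,21,cv); (27,22,cv); (27,23,cv); result: nodes: 0:V, 5:V, 10:V, 11:V, 12:V, 13:V, 15:V, 17:T, 20:T, 21:V, 22:V, 23:V, 24:T, 25:T, 26:T, 27:T edges: (17,0,cv); (17,11,cv); (17,12,cv); (20,0,cv); (20,10,cv); (20,11,cvk); (20,15,cv); (24,0,cv); (24,21,cv); (24,23,cv); (25,12,cv); (25,21,cv); (25,22,cv); (26,13,cv); (26,22,cv); (26,23,cv); (27,21,cv); (27,22,cv); (27,23,cv)
final:
nodes: 0:V, 5:V, 10:V, 11:V, 12:V, 13:V, 15:V, 17:T, 20:T, 21:V, 22:V, 23:V, 24:T, 25:T, 26:T, 27:T
edges: (17,0,cv); (17,11,cv); (17,12,cv); (20,0,cv); (20,10,cv); (20,11,cvk); (20,15,cv); (24,0,cv); (24,21,cv); (24,23,cv); (25,12,cv); (25,21,cv); (25,22,cv); (26,13,cv); (26,22,cv); (26,23,cv); (27,21,cv); (27,22,cv); (27,23,cv)


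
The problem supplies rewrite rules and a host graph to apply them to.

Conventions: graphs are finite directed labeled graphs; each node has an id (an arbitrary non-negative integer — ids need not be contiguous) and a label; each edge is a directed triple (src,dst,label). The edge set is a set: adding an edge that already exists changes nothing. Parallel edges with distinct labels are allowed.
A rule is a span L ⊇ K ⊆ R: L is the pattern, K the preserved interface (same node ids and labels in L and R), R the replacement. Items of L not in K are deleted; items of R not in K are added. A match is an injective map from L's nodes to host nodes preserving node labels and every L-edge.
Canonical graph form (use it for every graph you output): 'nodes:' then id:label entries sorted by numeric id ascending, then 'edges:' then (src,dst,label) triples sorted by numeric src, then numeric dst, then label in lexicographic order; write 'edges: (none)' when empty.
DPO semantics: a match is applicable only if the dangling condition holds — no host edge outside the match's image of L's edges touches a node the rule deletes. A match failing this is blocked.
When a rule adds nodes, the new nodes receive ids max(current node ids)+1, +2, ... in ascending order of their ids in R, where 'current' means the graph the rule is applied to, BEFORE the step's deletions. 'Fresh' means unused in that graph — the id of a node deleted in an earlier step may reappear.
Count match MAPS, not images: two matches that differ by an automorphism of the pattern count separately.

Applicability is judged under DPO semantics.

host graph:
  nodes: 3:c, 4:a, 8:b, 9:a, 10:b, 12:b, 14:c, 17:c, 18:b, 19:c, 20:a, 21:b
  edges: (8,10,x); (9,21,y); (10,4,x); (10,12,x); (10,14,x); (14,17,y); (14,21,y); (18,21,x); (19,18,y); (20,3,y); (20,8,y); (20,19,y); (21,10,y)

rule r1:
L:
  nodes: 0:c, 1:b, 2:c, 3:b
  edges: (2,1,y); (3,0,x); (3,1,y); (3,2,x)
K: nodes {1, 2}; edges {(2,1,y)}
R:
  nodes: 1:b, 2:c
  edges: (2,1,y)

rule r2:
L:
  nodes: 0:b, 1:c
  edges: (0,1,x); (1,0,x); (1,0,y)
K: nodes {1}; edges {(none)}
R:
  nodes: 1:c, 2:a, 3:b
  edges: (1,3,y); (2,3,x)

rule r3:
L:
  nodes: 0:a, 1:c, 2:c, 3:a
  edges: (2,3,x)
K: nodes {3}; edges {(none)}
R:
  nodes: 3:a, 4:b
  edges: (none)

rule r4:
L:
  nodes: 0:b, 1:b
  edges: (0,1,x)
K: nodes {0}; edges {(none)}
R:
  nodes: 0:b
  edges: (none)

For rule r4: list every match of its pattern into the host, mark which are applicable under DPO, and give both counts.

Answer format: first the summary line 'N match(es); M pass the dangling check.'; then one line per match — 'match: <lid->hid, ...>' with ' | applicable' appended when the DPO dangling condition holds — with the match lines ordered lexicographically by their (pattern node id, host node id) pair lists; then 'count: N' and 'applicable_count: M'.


3 match(es); 1 pass the dangling check.
match: 0->8, 1->10
match: 0->10, 1->12 | applicable
match: 0->18, 1->21
count: 3
applicable_count: 1


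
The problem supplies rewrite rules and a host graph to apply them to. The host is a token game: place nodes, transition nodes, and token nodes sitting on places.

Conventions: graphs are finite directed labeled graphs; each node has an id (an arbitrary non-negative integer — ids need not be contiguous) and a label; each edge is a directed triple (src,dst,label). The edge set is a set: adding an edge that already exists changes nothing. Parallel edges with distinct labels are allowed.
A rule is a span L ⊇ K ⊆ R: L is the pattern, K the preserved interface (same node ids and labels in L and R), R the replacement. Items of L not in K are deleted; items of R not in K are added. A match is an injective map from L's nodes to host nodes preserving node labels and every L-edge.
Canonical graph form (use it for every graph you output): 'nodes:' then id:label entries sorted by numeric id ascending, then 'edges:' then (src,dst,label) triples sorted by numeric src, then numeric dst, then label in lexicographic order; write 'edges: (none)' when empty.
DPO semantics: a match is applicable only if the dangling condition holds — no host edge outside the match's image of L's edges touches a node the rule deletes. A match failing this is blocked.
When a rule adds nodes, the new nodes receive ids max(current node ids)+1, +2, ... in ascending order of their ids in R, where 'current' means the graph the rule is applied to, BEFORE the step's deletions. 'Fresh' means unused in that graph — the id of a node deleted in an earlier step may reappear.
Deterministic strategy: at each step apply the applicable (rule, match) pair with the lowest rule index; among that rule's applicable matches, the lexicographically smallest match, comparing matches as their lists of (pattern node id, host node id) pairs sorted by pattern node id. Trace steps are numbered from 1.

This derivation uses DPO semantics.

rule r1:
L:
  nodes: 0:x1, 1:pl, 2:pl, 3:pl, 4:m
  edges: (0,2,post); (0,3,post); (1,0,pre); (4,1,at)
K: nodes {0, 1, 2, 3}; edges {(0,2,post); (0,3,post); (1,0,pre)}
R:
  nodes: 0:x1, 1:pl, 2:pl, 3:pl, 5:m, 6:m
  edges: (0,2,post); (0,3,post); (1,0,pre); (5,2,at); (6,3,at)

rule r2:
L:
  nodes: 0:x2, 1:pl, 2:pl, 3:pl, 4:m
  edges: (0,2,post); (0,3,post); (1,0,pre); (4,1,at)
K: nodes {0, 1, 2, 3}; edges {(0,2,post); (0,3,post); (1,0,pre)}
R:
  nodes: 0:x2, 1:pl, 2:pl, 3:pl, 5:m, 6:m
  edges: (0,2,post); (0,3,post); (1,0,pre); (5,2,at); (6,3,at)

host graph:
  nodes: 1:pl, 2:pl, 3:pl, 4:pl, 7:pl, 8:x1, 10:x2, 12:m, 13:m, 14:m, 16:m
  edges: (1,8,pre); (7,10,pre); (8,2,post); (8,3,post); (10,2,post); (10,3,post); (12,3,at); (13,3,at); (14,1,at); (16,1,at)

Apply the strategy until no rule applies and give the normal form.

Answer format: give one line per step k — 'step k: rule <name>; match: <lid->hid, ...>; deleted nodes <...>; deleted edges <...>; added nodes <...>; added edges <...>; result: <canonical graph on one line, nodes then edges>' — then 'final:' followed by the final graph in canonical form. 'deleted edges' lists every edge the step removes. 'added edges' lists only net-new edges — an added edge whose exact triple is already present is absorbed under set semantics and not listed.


step 1: rule r1; match: 0->8, 1->1, 2->2, 3->3, 4->14; deleted nodes 14; deleted edges (14,1,at); added nodes 17, 18; added edges (17,2,at); (18,3,at); result: nodes: 1:pl, 2:pl, 3:pl, 4:pl, 7:pl, 8:x1, 10:x2, 12:m, 13:m, 16:m, 17:m, 18:m edges: (1,8,pre); (7,10,pre); (8,2,post); (8,3,post); (10,2,post); (10,3,post); (12,3,at); (13,3,at); (16,1,at); (17,2,at); (18,3,at)
step 2: rule r1; match: 0->8, 1->1, 2->2, 3->3, 4->16; deleted nodes 16; deleted edges (16,1,at); added nodes 19, 20; added edges (19,2,at); (20,3,at); result: nodes: 1:pl, 2:pl, 3:pl, 4:pl, 7:pl, 8:x1, 10:x2, 12:m, 13:m, 17:m, 18:m, 19:m, 20:m edges: (1,8,pre); (7,10,pre); (8,2,post); (8,3,post); (10,2,post); (10,3,post); (12,3,at); (13,3,at); (17,2,at); (18,3,at); (19,2,at); (20,3,at)
final:
nodes: 1:pl, 2:pl, 3:pl, 4:pl, 7:pl, 8:x1, 10:x2, 12:m, 13:m, 17:m, 18:m, 19:m, 20:m
edges: (1,8,pre); (7,10,pre); (8,2,post); (8,3,post); (10,2,post); (10,3,post); (12,3,at); (13,3,at); (17,2,at); (18,3,at); (19,2,at); (20,3,at)


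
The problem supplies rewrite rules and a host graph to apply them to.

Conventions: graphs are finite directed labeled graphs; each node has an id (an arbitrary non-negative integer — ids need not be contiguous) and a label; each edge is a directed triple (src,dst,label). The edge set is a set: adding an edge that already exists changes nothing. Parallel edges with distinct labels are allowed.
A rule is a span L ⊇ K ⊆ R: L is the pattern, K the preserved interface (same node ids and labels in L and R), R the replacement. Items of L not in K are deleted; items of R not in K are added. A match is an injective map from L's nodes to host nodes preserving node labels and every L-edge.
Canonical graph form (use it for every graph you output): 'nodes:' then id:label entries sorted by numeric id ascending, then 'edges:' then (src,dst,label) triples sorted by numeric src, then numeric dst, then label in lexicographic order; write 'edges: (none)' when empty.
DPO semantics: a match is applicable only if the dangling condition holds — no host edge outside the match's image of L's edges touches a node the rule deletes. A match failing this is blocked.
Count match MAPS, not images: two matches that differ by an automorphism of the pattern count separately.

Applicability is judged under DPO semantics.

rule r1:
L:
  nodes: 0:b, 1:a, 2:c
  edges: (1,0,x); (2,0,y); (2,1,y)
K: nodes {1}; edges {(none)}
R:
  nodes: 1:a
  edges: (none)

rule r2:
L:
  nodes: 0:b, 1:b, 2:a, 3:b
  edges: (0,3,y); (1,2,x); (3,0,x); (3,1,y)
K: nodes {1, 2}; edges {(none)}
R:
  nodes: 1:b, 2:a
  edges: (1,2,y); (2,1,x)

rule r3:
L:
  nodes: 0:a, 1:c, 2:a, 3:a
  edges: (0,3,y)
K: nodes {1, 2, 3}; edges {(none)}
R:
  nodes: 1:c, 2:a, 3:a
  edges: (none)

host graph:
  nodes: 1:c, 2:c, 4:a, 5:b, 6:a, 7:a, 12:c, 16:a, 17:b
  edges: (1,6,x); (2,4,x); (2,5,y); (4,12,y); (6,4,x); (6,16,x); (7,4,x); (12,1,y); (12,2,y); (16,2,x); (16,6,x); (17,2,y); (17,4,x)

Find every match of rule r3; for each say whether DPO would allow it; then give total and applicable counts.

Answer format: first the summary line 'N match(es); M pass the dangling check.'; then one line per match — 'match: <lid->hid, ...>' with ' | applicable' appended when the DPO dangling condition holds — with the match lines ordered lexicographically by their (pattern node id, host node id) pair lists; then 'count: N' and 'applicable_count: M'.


0 match(es); 0 pass the dangling check.
count: 0
applicable_count: 0


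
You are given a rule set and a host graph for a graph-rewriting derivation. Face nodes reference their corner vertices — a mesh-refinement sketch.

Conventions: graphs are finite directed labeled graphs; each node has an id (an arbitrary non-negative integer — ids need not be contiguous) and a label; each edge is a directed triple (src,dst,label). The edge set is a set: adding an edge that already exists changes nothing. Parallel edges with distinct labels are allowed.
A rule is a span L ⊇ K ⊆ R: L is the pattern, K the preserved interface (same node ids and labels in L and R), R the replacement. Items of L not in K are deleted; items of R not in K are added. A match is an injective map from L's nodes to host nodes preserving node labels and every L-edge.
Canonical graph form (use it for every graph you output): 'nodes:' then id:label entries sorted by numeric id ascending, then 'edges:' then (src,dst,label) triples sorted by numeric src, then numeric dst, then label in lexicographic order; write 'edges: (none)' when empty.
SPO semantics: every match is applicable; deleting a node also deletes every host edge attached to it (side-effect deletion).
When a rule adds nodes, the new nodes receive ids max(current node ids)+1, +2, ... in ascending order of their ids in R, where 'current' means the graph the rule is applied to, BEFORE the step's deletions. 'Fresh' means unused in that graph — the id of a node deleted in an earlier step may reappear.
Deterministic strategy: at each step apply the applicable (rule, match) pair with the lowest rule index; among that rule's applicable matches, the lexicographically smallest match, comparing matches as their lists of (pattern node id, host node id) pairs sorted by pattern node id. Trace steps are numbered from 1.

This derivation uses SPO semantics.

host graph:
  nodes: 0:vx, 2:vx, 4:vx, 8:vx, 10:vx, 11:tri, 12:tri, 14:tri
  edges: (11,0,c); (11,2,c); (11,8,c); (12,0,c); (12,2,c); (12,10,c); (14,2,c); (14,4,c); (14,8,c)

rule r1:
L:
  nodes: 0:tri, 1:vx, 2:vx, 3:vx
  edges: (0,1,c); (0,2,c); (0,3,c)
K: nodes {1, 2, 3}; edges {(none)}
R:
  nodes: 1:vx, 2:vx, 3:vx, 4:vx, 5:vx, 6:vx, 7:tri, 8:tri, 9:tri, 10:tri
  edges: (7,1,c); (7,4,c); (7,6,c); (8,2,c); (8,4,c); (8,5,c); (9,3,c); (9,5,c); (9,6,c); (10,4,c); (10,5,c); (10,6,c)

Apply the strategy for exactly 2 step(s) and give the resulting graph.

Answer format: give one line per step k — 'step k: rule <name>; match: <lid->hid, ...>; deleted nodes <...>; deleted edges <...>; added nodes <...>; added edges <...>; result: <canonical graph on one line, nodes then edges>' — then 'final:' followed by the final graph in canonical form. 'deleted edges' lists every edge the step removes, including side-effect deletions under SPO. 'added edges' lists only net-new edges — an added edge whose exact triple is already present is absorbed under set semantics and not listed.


step 1: rule r1; match: 0->11, 1->0, 2->2, 3->8; deleted nodes 11; deleted edges (11,0,c); (11,2,c); (11,8,c); added nodes 15, 16, 17, 18, 19, 20, 21; added edges (18,0,c); (18,15,c); (18,17,c); (19,2,c); (19,15,c); (19,16,c); (20,8,c); (20,16,c); (20,17,c); (21,15,c); (21,16,c); (21,17,c); result: nodes: 0:vx, 2:vx, 4:vx, 8:vx, 10:vx, 12:tri, 14:tri, 15:vx, 16:vx, 17:vx, 18:tri, 19:tri, 20:tri, 21:tri edges: (12,0,c); (12,2,c); (12,10,c); (14,2,c); (14,4,c); (14,8,c); (18,0,c); (18,15,c); (18,17,c); (19,2,c); (19,15,c); (19,16,c); (20,8,c); (20,16,c); (20,17,c); (21,15,c); (21,16,c); (21,17,c)
step 2: rule r1; match: 0->12, 1->0, 2->2, 3->10; deleted nodes 12; deleted edges (12,0,c); (12,2,c); (12,10,c); added nodes 22, 23, 24, 25, 26, 27, 28; added edges (25,0,c); (25,22,c); (25,24,c); (26,2,c); (26,22,c); (26,23,c); (27,10,c); (27,23,c); (27,24,c); (28,22,c); (28,23,c); (28,24,c); result: nodes: 0:vx, 2:vx, 4:vx, 8:vx, 10:vx, 14:tri, 15:vx, 16:vx, 17:vx, 18:tri, 19:tri, 20:tri, 21:tri, 22:vx, 23:vx, 24:vx, 25:tri, 26:tri, 27:tri, 28:tri edges: (14,2,c); (14,4,c); (14,8,c); (18,0,c); (18,15,c); (18,17,c); (19,2,c); (19,15,c); (19,16,c); (20,8,c); (20,16,c); (20,17,c); (21,15,c); (21,16,c); (21,17,c); (25,0,c); (25,22,c); (25,24,c); (26,2,c); (26,22,c); (26,23,c); (27,10,c); (27,23,c); (27,24,c); (28,22,c); (28,23,c); (28,24,c)
final:
nodes: 0:vx, 2:vx, 4:vx, 8:vx, 10:vx, 14:tri, 15:vx, 16:vx, 17:vx, 18:tri, 19:tri, 20:tri, 21:tri, 22:vx, 23:vx, 24:vx, 25:tri, 26:tri, 27:tri, 28:tri
edges: (14,2,c); (14,4,c); (14,8,c); (18,0,c); (18,15,c); (18,17,c); (19,2,c); (19,15,c); (19,16,c); (20,8,c); (20,16,c); (20,17,c); (21,15,c); (21,16,c); (21,17,c); (25,0,c); (25,22,c); (25,24,c); (26,2,c); (26,22,c); (26,23,c); (27,10,c); (27,23,c); (27,24,c); (28,22,c); (28,23,c); (28,24,c)


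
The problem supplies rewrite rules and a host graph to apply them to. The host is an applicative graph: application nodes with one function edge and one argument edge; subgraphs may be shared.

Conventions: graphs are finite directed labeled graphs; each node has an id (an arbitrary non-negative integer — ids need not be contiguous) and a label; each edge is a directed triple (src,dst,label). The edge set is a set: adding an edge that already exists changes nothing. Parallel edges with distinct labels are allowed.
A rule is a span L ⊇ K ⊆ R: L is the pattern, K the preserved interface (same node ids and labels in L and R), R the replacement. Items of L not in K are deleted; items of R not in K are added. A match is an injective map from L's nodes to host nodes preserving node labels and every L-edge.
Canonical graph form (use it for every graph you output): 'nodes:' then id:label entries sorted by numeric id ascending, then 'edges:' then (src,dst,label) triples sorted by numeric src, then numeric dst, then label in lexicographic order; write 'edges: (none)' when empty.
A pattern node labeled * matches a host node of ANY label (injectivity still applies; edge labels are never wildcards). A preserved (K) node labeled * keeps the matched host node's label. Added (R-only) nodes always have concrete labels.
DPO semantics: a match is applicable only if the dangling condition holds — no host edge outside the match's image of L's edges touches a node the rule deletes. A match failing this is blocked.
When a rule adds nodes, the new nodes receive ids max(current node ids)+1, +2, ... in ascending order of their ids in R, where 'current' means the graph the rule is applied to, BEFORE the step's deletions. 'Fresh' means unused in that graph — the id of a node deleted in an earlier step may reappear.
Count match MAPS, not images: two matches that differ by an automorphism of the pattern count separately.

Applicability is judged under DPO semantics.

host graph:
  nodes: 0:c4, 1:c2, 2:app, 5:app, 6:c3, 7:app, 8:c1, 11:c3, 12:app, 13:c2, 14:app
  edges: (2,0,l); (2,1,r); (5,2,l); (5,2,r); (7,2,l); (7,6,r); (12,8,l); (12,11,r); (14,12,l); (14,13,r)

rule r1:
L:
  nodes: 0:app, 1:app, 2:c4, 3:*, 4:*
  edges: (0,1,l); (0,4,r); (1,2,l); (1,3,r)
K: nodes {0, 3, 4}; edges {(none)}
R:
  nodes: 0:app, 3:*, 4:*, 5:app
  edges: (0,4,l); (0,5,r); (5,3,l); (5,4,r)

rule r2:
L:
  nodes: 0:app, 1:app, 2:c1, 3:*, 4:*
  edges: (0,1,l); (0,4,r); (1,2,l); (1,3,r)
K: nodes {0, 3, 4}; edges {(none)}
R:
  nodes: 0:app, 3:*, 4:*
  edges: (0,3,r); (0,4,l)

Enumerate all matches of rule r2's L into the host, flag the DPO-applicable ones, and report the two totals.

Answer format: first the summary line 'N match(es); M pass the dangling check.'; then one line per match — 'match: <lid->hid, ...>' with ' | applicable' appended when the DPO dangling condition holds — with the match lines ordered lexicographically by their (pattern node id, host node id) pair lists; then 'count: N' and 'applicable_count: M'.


1 match(es); 1 pass the dangling check.
match: 0->14, 1->12, 2->8, 3->11, 4->13 | applicable
count: 1
applicable_count: 1


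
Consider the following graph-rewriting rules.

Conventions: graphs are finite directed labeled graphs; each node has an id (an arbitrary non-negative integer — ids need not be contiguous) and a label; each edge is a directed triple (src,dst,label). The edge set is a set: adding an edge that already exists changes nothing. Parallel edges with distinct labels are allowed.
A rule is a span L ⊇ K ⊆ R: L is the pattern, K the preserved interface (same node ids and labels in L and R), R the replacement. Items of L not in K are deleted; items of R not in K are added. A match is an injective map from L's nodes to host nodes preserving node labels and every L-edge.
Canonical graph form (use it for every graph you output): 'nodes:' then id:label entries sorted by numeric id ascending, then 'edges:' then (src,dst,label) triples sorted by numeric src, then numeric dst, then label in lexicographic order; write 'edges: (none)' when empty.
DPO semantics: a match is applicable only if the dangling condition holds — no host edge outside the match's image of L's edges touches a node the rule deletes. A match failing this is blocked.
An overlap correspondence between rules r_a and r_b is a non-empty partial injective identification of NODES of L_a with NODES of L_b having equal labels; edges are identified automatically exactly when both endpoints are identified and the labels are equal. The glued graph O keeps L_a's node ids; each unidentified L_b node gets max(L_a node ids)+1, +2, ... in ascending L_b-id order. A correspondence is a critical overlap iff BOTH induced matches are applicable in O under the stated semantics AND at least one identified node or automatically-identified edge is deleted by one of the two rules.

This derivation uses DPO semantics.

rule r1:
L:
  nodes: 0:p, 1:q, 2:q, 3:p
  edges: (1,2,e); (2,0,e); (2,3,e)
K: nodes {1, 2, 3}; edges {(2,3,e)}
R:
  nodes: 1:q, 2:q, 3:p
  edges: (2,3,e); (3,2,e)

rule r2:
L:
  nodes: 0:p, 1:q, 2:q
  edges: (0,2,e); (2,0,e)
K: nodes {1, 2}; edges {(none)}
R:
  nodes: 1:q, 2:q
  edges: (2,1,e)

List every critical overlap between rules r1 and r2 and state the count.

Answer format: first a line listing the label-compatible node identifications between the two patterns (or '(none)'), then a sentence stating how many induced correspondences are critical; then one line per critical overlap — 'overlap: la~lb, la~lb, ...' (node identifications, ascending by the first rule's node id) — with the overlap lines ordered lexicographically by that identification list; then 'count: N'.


label-compatible node identifications between L(r1) and L(r2): 0~0, 1~1, 1~2, 2~1, 2~2, 3~0
2 of the induced correspondences are critical overlaps of r1 and r2.
overlap: 1~1, 2~2, 3~0
overlap: 2~2, 3~0
count: 2


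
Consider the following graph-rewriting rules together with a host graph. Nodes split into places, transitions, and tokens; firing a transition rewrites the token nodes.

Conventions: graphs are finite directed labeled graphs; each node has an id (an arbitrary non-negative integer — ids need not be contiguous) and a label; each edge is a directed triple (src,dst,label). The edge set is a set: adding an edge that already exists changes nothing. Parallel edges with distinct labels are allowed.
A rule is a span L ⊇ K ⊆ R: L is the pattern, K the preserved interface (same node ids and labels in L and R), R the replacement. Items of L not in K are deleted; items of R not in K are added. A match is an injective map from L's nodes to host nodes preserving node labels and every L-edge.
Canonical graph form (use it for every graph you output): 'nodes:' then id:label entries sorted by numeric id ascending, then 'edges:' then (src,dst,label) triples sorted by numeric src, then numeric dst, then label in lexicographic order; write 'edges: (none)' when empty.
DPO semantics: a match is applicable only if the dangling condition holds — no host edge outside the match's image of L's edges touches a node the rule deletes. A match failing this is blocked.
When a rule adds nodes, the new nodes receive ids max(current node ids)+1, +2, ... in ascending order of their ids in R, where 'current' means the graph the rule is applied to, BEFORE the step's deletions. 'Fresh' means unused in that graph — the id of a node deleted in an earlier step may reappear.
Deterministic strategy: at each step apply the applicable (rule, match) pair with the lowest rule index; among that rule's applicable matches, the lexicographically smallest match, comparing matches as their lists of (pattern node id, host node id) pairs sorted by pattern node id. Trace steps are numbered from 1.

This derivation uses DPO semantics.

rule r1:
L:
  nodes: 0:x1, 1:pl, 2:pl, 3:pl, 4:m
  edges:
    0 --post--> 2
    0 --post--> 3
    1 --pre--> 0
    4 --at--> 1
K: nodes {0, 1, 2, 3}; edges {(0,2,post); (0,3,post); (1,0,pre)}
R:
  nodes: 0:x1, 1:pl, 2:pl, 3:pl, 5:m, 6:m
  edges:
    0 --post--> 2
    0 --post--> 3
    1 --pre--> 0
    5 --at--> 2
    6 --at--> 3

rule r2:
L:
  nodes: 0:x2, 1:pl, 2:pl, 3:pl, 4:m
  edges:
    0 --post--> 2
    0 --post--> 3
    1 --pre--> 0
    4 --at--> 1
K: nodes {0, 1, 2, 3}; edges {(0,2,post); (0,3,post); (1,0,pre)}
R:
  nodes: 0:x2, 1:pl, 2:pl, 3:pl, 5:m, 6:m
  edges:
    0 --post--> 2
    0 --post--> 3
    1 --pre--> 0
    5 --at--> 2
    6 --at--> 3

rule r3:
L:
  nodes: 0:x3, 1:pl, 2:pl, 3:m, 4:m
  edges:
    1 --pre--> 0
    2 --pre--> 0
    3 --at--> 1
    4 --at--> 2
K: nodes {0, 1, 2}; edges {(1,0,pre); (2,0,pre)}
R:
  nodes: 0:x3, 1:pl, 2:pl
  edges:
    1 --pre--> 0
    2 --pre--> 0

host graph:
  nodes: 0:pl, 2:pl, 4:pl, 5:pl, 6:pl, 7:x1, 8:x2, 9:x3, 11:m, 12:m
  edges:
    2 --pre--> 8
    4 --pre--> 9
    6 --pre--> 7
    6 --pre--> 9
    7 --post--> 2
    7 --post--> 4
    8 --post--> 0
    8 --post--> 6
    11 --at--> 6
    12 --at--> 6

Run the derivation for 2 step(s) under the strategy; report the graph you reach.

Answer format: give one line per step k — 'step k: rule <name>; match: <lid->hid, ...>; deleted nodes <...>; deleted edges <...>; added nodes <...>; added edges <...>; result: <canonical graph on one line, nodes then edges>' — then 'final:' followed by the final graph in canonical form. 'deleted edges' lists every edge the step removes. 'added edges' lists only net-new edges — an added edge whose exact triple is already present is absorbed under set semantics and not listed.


step 1: rule r1; match: 0->7, 1->6, 2->2, 3->4, 4->11; deleted nodes 11; deleted edges (11,6,at); added nodes 13, 14; added edges (13,2,at); (14,4,at); result: nodes: 0:pl, 2:pl, 4:pl, 5:pl, 6:pl, 7:x1, 8:x2, 9:x3, 12:m, 13:m, 14:m edges: (2,8,pre); (4,9,pre); (6,7,pre); (6,9,pre); (7,2,post); (7,4,post); (8,0,post); (8,6,post); (12,6,at); (13,2,at); (14,4,at)
step 2: rule r1; match: 0->7, 1->6, 2->2, 3->4, 4->12; deleted nodes 12; deleted edges (12,6,at); added nodes 15, 16; added edges (15,2,at); (16,4,at); result: nodes: 0:pl, 2:pl, 4:pl, 5:pl, 6:pl, 7:x1, 8:x2, 9:x3, 13:m, 14:m, 15:m, 16:m edges: (2,8,pre); (4,9,pre); (6,7,pre); (6,9,pre); (7,2,post); (7,4,post); (8,0,post); (8,6,post); (13,2,at); (14,4,at); (15,2,at); (16,4,at)
final:
nodes: 0:pl, 2:pl, 4:pl, 5:pl, 6:pl, 7:x1, 8:x2, 9:x3, 13:m, 14:m, 15:m, 16:m
edges: (2,8,pre); (4,9,pre); (6,7,pre); (6,9,pre); (7,2,post); (7,4,post); (8,0,post); (8,6,post); (13,2,at); (14,4,at); (15,2,at); (16,4,at)


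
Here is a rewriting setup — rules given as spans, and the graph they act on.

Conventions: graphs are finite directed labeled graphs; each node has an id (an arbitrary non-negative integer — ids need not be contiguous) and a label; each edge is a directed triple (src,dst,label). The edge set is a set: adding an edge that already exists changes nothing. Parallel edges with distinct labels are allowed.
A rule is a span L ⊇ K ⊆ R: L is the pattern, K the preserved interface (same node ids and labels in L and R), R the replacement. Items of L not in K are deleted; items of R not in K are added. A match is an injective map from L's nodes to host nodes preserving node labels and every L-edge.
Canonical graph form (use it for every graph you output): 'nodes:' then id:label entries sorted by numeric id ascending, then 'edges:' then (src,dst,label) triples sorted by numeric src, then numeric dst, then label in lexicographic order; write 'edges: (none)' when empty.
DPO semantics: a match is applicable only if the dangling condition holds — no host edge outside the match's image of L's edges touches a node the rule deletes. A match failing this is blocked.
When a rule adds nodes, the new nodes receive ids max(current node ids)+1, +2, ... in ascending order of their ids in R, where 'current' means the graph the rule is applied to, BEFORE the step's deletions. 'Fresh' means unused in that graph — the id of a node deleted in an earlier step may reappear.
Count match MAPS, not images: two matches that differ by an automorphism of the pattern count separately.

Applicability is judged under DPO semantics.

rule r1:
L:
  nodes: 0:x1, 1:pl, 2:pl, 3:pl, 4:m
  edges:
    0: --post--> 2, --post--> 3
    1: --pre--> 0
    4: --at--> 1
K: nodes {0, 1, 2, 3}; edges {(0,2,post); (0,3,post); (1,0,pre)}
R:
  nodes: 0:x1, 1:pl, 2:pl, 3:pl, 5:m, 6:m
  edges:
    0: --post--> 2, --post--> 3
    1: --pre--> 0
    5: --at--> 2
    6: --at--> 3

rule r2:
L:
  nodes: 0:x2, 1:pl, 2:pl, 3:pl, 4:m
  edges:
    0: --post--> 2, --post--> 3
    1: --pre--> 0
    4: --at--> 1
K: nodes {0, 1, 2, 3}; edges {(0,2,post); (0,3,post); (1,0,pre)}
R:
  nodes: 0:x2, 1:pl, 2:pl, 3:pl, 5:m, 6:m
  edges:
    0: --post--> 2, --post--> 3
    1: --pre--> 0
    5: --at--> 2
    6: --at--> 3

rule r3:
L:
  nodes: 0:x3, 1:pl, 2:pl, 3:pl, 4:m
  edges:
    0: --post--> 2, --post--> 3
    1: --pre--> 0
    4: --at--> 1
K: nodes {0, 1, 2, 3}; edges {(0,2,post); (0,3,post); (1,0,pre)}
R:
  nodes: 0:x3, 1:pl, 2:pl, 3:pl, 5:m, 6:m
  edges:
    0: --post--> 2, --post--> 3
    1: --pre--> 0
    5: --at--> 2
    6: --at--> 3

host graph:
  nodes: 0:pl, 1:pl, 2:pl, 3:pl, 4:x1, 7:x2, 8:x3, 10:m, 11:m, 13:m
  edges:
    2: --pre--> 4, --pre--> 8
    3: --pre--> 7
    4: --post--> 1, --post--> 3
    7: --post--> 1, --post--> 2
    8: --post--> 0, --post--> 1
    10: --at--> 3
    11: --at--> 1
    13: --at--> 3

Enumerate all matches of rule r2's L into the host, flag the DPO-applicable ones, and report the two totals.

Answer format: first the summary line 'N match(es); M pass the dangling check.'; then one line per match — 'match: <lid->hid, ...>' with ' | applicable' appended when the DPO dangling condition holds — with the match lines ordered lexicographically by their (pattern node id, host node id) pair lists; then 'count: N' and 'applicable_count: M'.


4 match(es); 4 pass the dangling check.
match: 0->7, 1->3, 2->1, 3->2, 4->10 | applicable
match: 0->7, 1->3, 2->1, 3->2, 4->13 | applicable
match: 0->7, 1->3, 2->2, 3->1, 4->10 | applicable
match: 0->7, 1->3, 2->2, 3->1, 4->13 | applicable
count: 4
applicable_count: 4


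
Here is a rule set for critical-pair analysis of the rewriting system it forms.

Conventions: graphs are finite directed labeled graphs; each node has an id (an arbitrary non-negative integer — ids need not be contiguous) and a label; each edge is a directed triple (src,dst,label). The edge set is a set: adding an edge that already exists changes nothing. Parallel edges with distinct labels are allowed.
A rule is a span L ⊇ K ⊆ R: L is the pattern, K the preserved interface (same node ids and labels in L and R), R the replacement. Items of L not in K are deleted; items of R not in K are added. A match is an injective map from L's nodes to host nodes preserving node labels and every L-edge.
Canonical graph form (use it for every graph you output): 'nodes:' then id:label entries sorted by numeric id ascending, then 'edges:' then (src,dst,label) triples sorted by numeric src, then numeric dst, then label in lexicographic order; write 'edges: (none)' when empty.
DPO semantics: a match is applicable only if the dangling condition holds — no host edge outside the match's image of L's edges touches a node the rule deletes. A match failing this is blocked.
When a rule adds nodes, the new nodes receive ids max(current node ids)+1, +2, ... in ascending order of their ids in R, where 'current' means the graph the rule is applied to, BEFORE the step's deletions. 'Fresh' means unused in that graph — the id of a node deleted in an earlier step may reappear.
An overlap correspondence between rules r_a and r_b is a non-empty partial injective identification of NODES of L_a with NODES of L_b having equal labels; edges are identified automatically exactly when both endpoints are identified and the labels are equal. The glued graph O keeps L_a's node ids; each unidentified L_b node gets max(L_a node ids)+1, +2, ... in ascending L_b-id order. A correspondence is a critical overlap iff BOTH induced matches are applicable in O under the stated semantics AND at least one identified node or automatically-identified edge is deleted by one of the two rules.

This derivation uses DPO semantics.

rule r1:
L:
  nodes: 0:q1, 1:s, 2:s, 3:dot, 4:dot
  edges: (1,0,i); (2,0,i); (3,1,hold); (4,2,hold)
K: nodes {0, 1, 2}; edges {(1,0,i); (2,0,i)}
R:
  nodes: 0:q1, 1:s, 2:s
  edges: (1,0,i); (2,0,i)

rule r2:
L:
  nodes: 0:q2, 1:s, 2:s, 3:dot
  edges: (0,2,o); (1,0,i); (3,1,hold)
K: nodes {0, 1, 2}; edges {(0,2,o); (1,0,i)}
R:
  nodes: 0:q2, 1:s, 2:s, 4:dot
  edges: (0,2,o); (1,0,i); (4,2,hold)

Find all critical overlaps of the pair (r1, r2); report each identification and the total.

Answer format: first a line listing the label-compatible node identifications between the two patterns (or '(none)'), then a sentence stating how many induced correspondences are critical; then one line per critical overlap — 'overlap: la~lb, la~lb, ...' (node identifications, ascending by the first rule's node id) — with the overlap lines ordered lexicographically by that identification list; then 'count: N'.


label-compatible node identifications between L(r1) and L(r2): 1~1, 1~2, 2~1, 2~2, 3~3, 4~3
4 of the induced correspondences are critical overlaps of r1 and r2.
overlap: 1~1, 2~2, 3~3
overlap: 1~1, 3~3
overlap: 1~2, 2~1, 4~3
overlap: 2~1, 4~3
count: 4


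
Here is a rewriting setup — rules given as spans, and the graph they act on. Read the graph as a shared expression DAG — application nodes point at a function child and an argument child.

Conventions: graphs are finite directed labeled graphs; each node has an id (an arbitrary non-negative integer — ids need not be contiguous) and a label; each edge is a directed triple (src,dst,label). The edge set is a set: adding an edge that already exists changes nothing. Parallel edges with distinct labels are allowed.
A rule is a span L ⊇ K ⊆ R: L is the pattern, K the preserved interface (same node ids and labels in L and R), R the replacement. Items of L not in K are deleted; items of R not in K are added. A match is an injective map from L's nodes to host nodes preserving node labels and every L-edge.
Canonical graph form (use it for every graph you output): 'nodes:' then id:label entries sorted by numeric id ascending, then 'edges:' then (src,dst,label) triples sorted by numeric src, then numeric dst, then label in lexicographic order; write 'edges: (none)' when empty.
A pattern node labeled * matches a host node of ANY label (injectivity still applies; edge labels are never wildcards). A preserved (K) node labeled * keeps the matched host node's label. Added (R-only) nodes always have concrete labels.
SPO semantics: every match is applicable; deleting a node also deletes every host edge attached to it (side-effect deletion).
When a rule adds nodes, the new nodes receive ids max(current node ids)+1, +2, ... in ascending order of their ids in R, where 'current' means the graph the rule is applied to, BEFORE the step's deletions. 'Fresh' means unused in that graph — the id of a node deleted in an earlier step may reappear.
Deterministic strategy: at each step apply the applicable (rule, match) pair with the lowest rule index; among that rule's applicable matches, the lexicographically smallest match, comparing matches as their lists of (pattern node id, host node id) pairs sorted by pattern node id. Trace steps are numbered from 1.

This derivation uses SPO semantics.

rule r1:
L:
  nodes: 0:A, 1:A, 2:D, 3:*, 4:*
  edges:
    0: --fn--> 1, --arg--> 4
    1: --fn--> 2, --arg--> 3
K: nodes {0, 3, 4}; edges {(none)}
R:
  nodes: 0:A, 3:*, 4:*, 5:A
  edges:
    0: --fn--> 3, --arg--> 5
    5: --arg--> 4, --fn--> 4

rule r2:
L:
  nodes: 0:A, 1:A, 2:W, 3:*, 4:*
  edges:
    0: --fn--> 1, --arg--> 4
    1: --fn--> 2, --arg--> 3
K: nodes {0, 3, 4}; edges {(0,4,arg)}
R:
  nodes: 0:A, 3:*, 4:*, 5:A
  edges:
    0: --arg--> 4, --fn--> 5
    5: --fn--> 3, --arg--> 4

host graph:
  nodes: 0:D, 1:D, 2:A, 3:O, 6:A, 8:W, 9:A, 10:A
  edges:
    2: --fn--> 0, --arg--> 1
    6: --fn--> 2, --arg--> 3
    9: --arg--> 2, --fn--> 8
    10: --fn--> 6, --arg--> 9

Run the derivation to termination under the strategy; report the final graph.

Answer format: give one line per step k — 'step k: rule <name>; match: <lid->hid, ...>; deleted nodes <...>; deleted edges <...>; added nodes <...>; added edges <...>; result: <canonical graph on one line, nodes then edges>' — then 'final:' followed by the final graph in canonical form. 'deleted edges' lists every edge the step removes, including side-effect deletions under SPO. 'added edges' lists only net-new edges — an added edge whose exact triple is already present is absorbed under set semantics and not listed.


step 1: rule r1; match: 0->6, 1->2, 2->0, 3->1, 4->3; deleted nodes 0, 2; deleted edges (2,0,fn); (2,1,arg); (6,2,fn); (6,3,arg); (9,2,arg); added nodes 11; added edges (6,1,fn); (6,11,arg); (11,3,arg); (11,3,fn); result: nodes: 1:D, 3:O, 6:A, 8:W, 9:A, 10:A, 11:A edges: (6,1,fn); (6,11,arg); (9,8,fn); (10,6,fn); (10,9,arg); (11,3,arg); (11,3,fn)
step 2: rule r1; match: 0->10, 1->6, 2->1, 3->11, 4->9; deleted nodes 1, 6; deleted edges (6,1,fn); (6,11,arg); (10,6,fn); (10,9,arg); added nodes 12; added edges (10,11,fn); (10,12,arg); (12,9,arg); (12,9,fn); result: nodes: 3:O, 8:W, 9:A, 10:A, 11:A, 12:A edges: (9,8,fn); (10,11,fn); (10,12,arg); (11,3,arg); (11,3,fn); (12,9,arg); (12,9,fn)
final:
nodes: 3:O, 8:W, 9:A, 10:A, 11:A, 12:A
edges: (9,8,fn); (10,11,fn); (10,12,arg); (11,3,arg); (11,3,fn); (12,9,arg); (12,9,fn)
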